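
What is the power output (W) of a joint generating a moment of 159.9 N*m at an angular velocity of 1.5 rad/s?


P = M * omega
P = 159.9 * 1.5
P = 239.8500


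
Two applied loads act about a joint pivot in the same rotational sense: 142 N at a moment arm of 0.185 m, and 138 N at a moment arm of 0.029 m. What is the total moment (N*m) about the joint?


M = F1 * d1 + F2 * d2
M = 142 * 0.185 + 138 * 0.029
M = 26.2700 + 4.0020
M = 30.2720


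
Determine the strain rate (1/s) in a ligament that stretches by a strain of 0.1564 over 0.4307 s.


strain_rate = delta_strain / delta_t
strain_rate = 0.1564 / 0.4307
strain_rate = 0.3631


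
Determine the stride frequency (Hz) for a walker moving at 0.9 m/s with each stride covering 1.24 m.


f = v / stride_length
f = 0.9 / 1.24
f = 0.7258


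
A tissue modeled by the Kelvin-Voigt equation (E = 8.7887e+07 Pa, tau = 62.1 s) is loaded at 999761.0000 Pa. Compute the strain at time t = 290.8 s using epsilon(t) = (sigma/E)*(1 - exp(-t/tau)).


epsilon(t) = (sigma/E) * (1 - exp(-t/tau))
sigma/E = 999761.0000 / 8.7887e+07 = 0.0114
exp(-t/tau) = exp(-290.8 / 62.1) = 0.0093
epsilon = 0.0114 * (1 - 0.0093)
epsilon = 0.0113


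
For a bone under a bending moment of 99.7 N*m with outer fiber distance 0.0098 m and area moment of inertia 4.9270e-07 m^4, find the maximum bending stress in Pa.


sigma = M * c / I
sigma = 99.7 * 0.0098 / 4.9270e-07
M * c = 0.9771
sigma = 1.9831e+06


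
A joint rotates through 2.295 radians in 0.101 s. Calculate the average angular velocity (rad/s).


omega = delta_theta / delta_t
omega = 2.295 / 0.101
omega = 22.7228


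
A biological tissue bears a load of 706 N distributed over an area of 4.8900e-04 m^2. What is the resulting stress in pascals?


stress = F / A
stress = 706 / 4.8900e-04
stress = 1.4438e+06


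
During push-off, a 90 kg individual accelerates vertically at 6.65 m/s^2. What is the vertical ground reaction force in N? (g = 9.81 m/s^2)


GRF = m * (g + a)
GRF = 90 * (9.81 + 6.65)
GRF = 90 * 16.4600
GRF = 1481.4000


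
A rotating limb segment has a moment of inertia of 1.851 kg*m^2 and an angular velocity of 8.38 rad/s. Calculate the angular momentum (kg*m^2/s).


L = I * omega
L = 1.851 * 8.38
L = 15.5114


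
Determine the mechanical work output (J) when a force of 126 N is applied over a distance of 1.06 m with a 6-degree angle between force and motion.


W = F * d * cos(theta)
theta = 6 deg = 0.1047 rad
cos(theta) = 0.9945
W = 126 * 1.06 * 0.9945
W = 132.8283


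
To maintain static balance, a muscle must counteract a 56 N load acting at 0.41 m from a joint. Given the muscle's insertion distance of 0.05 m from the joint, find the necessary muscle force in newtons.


F_muscle = W * d_load / d_muscle
F_muscle = 56 * 0.41 / 0.05
Numerator = 22.9600
F_muscle = 459.2000


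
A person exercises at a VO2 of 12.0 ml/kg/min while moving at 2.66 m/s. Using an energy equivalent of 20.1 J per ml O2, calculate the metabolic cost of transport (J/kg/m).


Power per kg = VO2 * 20.1 / 60
Power per kg = 12.0 * 20.1 / 60 = 4.0200 W/kg
Cost = power_per_kg / speed
Cost = 4.0200 / 2.66
Cost = 1.5113


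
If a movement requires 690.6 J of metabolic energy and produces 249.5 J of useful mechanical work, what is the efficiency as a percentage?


eta = (W_mech / E_meta) * 100
eta = (249.5 / 690.6) * 100
ratio = 0.3613
eta = 36.1280


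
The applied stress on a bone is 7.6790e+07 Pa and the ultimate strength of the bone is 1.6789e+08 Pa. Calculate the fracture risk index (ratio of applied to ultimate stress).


FRI = applied / ultimate
FRI = 7.6790e+07 / 1.6789e+08
FRI = 0.4574


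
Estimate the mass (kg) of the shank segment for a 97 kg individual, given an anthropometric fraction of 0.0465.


m_segment = body_mass * fraction
m_segment = 97 * 0.0465
m_segment = 4.5105


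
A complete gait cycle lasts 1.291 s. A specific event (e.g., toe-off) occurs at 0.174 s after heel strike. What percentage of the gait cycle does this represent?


pct = (event_time / cycle_time) * 100
pct = (0.174 / 1.291) * 100
ratio = 0.1348
pct = 13.4779


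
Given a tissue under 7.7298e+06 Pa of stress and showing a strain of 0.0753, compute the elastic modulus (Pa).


E = stress / strain
E = 7.7298e+06 / 0.0753
E = 1.0265e+08


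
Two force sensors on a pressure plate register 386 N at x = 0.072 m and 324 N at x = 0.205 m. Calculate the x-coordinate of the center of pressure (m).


COP_x = (F1*x1 + F2*x2) / (F1 + F2)
COP_x = (386*0.072 + 324*0.205) / (386 + 324)
Numerator = 94.2120
Denominator = 710
COP_x = 0.1327


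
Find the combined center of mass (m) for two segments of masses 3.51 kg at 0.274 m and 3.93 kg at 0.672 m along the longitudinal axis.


COM = (m1*x1 + m2*x2) / (m1 + m2)
COM = (3.51*0.274 + 3.93*0.672) / (3.51 + 3.93)
Numerator = 3.6027
Denominator = 7.4400
COM = 0.4842


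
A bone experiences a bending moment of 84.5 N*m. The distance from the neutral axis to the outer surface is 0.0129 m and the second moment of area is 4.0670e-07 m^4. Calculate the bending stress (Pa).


sigma = M * c / I
sigma = 84.5 * 0.0129 / 4.0670e-07
M * c = 1.0900
sigma = 2.6802e+06


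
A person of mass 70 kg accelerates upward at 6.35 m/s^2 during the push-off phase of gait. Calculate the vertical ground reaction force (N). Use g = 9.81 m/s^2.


GRF = m * (g + a)
GRF = 70 * (9.81 + 6.35)
GRF = 70 * 16.1600
GRF = 1131.2000


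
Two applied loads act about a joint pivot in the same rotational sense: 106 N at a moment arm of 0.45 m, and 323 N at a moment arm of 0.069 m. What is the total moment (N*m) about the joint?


M = F1 * d1 + F2 * d2
M = 106 * 0.45 + 323 * 0.069
M = 47.7000 + 22.2870
M = 69.9870


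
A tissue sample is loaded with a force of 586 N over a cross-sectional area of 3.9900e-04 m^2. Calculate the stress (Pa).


stress = F / A
stress = 586 / 3.9900e-04
stress = 1.4687e+06


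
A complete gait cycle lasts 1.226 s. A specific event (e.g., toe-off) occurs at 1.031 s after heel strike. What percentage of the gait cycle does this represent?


pct = (event_time / cycle_time) * 100
pct = (1.031 / 1.226) * 100
ratio = 0.8409
pct = 84.0946


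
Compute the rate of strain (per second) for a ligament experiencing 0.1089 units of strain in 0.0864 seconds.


strain_rate = delta_strain / delta_t
strain_rate = 0.1089 / 0.0864
strain_rate = 1.2604


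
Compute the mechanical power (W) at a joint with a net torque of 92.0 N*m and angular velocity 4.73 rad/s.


P = M * omega
P = 92.0 * 4.73
P = 435.1600


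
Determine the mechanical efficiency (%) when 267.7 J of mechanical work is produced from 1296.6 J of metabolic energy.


eta = (W_mech / E_meta) * 100
eta = (267.7 / 1296.6) * 100
ratio = 0.2065
eta = 20.6463


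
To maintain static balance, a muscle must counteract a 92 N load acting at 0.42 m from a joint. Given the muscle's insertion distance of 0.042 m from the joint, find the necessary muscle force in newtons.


F_muscle = W * d_load / d_muscle
F_muscle = 92 * 0.42 / 0.042
Numerator = 38.6400
F_muscle = 920.0000


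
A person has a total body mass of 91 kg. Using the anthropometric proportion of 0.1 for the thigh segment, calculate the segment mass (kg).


m_segment = body_mass * fraction
m_segment = 91 * 0.1
m_segment = 9.1000


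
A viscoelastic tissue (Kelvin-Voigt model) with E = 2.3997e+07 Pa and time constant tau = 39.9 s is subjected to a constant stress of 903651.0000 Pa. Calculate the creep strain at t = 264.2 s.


epsilon(t) = (sigma/E) * (1 - exp(-t/tau))
sigma/E = 903651.0000 / 2.3997e+07 = 0.0377
exp(-t/tau) = exp(-264.2 / 39.9) = 0.0013
epsilon = 0.0377 * (1 - 0.0013)
epsilon = 0.0376


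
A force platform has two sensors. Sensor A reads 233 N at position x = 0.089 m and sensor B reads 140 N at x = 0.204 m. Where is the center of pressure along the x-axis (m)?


COP_x = (F1*x1 + F2*x2) / (F1 + F2)
COP_x = (233*0.089 + 140*0.204) / (233 + 140)
Numerator = 49.2970
Denominator = 373
COP_x = 0.1322


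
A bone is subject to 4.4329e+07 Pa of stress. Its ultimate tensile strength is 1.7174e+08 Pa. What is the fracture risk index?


FRI = applied / ultimate
FRI = 4.4329e+07 / 1.7174e+08
FRI = 0.2581


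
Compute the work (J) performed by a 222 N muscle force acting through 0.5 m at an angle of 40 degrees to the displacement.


W = F * d * cos(theta)
theta = 40 deg = 0.6981 rad
cos(theta) = 0.7660
W = 222 * 0.5 * 0.7660
W = 85.0309


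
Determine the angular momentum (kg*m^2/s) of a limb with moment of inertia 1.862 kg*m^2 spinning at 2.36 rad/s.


L = I * omega
L = 1.862 * 2.36
L = 4.3943


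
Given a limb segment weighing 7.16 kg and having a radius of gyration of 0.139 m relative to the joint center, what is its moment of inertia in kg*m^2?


I = m * k^2
I = 7.16 * 0.139^2
k^2 = 0.0193
I = 0.1383


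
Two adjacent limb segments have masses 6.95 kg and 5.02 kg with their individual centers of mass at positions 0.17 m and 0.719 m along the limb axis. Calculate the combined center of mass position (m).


COM = (m1*x1 + m2*x2) / (m1 + m2)
COM = (6.95*0.17 + 5.02*0.719) / (6.95 + 5.02)
Numerator = 4.7909
Denominator = 11.9700
COM = 0.4002


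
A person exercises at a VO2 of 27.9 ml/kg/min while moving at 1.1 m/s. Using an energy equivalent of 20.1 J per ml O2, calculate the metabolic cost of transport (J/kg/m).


Power per kg = VO2 * 20.1 / 60
Power per kg = 27.9 * 20.1 / 60 = 9.3465 W/kg
Cost = power_per_kg / speed
Cost = 9.3465 / 1.1
Cost = 8.4968


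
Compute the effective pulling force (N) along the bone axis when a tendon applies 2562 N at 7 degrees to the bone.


F_eff = F_tendon * cos(theta)
theta = 7 deg = 0.1222 rad
cos(theta) = 0.9925
F_eff = 2562 * 0.9925
F_eff = 2542.9032


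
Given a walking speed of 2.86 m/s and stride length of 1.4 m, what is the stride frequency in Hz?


f = v / stride_length
f = 2.86 / 1.4
f = 2.0429


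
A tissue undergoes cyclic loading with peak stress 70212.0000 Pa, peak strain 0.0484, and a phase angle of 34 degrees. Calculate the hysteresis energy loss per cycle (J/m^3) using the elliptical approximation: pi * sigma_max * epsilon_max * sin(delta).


E_loss = pi * sigma_max * epsilon_max * sin(delta)
delta = 34 deg = 0.5934 rad
sin(delta) = 0.5592
E_loss = pi * 70212.0000 * 0.0484 * 0.5592
E_loss = 5969.9161


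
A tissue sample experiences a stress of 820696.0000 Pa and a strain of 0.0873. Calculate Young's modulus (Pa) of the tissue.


E = stress / strain
E = 820696.0000 / 0.0873
E = 9.4009e+06


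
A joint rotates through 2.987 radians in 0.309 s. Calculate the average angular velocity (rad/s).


omega = delta_theta / delta_t
omega = 2.987 / 0.309
omega = 9.6667


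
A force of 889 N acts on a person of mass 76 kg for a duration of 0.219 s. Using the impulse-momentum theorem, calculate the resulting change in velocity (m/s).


J = F * dt = 889 * 0.219 = 194.6910 N*s
delta_v = J / m
delta_v = 194.6910 / 76
delta_v = 2.5617


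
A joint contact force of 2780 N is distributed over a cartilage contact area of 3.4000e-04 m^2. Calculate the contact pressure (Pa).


P = F / A
P = 2780 / 3.4000e-04
P = 8.1765e+06


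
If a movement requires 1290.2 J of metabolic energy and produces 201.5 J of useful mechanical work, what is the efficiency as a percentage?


eta = (W_mech / E_meta) * 100
eta = (201.5 / 1290.2) * 100
ratio = 0.1562
eta = 15.6177


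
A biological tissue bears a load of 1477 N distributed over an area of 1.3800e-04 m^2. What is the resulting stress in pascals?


stress = F / A
stress = 1477 / 1.3800e-04
stress = 1.0703e+07


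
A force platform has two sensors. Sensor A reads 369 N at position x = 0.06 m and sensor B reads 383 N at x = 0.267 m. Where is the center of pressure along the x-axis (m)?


COP_x = (F1*x1 + F2*x2) / (F1 + F2)
COP_x = (369*0.06 + 383*0.267) / (369 + 383)
Numerator = 124.4010
Denominator = 752
COP_x = 0.1654


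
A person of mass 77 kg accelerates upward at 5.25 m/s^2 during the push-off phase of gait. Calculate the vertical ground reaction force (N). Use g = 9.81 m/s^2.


GRF = m * (g + a)
GRF = 77 * (9.81 + 5.25)
GRF = 77 * 15.0600
GRF = 1159.6200


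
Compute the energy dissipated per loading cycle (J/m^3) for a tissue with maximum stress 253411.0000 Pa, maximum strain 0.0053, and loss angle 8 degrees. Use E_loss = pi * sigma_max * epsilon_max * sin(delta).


E_loss = pi * sigma_max * epsilon_max * sin(delta)
delta = 8 deg = 0.1396 rad
sin(delta) = 0.1392
E_loss = pi * 253411.0000 * 0.0053 * 0.1392
E_loss = 587.2277


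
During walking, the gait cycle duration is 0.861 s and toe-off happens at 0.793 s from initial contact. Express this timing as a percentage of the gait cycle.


pct = (event_time / cycle_time) * 100
pct = (0.793 / 0.861) * 100
ratio = 0.9210
pct = 92.1022


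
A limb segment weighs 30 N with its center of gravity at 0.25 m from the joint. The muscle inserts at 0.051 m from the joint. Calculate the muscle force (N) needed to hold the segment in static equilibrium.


F_muscle = W * d_load / d_muscle
F_muscle = 30 * 0.25 / 0.051
Numerator = 7.5000
F_muscle = 147.0588


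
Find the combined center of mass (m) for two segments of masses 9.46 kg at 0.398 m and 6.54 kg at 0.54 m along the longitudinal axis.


COM = (m1*x1 + m2*x2) / (m1 + m2)
COM = (9.46*0.398 + 6.54*0.54) / (9.46 + 6.54)
Numerator = 7.2967
Denominator = 16.0000
COM = 0.4560


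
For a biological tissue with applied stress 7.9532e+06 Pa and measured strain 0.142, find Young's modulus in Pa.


E = stress / strain
E = 7.9532e+06 / 0.142
E = 5.6008e+07


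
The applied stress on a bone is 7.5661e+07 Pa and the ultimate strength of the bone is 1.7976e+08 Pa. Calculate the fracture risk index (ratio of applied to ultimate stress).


FRI = applied / ultimate
FRI = 7.5661e+07 / 1.7976e+08
FRI = 0.4209


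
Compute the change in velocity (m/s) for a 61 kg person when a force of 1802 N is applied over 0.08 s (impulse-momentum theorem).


J = F * dt = 1802 * 0.08 = 144.1600 N*s
delta_v = J / m
delta_v = 144.1600 / 61
delta_v = 2.3633


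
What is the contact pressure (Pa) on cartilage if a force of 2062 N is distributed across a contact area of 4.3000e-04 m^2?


P = F / A
P = 2062 / 4.3000e-04
P = 4.7953e+06


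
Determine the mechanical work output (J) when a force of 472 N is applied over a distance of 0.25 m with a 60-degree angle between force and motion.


W = F * d * cos(theta)
theta = 60 deg = 1.0472 rad
cos(theta) = 0.5000
W = 472 * 0.25 * 0.5000
W = 59.0000


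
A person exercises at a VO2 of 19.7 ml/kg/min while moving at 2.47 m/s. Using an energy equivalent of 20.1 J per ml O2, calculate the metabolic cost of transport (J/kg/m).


Power per kg = VO2 * 20.1 / 60
Power per kg = 19.7 * 20.1 / 60 = 6.5995 W/kg
Cost = power_per_kg / speed
Cost = 6.5995 / 2.47
Cost = 2.6719


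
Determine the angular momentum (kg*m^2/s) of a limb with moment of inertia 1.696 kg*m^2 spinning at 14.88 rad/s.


L = I * omega
L = 1.696 * 14.88
L = 25.2365


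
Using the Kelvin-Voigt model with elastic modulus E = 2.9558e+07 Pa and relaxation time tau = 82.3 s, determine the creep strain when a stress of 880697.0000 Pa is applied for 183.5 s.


epsilon(t) = (sigma/E) * (1 - exp(-t/tau))
sigma/E = 880697.0000 / 2.9558e+07 = 0.0298
exp(-t/tau) = exp(-183.5 / 82.3) = 0.1076
epsilon = 0.0298 * (1 - 0.1076)
epsilon = 0.0266


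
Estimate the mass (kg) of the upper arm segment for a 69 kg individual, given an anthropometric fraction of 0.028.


m_segment = body_mass * fraction
m_segment = 69 * 0.028
m_segment = 1.9320


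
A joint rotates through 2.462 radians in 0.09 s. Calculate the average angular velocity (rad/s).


omega = delta_theta / delta_t
omega = 2.462 / 0.09
omega = 27.3556


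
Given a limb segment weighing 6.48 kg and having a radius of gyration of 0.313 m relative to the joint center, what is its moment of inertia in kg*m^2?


I = m * k^2
I = 6.48 * 0.313^2
k^2 = 0.0980
I = 0.6348


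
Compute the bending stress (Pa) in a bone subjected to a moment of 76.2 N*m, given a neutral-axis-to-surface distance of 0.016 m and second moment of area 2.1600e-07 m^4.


sigma = M * c / I
sigma = 76.2 * 0.016 / 2.1600e-07
M * c = 1.2192
sigma = 5.6444e+06


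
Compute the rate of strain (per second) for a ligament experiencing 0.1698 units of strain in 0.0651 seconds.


strain_rate = delta_strain / delta_t
strain_rate = 0.1698 / 0.0651
strain_rate = 2.6083


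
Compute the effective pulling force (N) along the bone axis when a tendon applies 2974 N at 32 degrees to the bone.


F_eff = F_tendon * cos(theta)
theta = 32 deg = 0.5585 rad
cos(theta) = 0.8480
F_eff = 2974 * 0.8480
F_eff = 2522.0950


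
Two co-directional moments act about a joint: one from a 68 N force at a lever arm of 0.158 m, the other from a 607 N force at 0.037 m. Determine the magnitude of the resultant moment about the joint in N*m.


M = F1 * d1 + F2 * d2
M = 68 * 0.158 + 607 * 0.037
M = 10.7440 + 22.4590
M = 33.2030


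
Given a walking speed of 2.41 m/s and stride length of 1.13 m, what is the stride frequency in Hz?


f = v / stride_length
f = 2.41 / 1.13
f = 2.1327


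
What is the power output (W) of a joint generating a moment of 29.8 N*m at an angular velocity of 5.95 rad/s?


P = M * omega
P = 29.8 * 5.95
P = 177.3100


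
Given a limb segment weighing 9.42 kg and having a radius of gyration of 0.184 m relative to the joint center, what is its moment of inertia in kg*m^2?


I = m * k^2
I = 9.42 * 0.184^2
k^2 = 0.0339
I = 0.3189


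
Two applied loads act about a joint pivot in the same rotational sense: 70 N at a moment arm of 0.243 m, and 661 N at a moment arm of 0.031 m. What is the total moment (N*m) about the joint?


M = F1 * d1 + F2 * d2
M = 70 * 0.243 + 661 * 0.031
M = 17.0100 + 20.4910
M = 37.5010


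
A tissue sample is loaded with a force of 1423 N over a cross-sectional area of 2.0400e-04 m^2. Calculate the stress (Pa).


stress = F / A
stress = 1423 / 2.0400e-04
stress = 6.9755e+06


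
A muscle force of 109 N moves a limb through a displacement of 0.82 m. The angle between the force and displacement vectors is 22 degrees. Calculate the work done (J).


W = F * d * cos(theta)
theta = 22 deg = 0.3840 rad
cos(theta) = 0.9272
W = 109 * 0.82 * 0.9272
W = 82.8717


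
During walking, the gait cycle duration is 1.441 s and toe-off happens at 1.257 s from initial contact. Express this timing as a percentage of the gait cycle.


pct = (event_time / cycle_time) * 100
pct = (1.257 / 1.441) * 100
ratio = 0.8723
pct = 87.2311


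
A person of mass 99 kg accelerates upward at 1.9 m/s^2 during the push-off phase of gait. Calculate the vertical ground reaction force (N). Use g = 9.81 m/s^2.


GRF = m * (g + a)
GRF = 99 * (9.81 + 1.9)
GRF = 99 * 11.7100
GRF = 1159.2900


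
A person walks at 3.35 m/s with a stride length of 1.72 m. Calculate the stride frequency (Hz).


f = v / stride_length
f = 3.35 / 1.72
f = 1.9477


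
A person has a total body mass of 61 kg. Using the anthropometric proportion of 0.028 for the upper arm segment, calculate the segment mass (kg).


m_segment = body_mass * fraction
m_segment = 61 * 0.028
m_segment = 1.7080


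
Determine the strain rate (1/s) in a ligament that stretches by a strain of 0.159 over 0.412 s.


strain_rate = delta_strain / delta_t
strain_rate = 0.159 / 0.412
strain_rate = 0.3859


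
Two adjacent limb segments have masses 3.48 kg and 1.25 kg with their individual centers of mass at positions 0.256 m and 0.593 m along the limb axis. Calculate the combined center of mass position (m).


COM = (m1*x1 + m2*x2) / (m1 + m2)
COM = (3.48*0.256 + 1.25*0.593) / (3.48 + 1.25)
Numerator = 1.6321
Denominator = 4.7300
COM = 0.3451


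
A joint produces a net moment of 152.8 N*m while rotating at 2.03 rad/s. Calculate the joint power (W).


P = M * omega
P = 152.8 * 2.03
P = 310.1840


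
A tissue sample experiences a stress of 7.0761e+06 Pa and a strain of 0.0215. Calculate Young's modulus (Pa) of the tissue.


E = stress / strain
E = 7.0761e+06 / 0.0215
E = 3.2912e+08


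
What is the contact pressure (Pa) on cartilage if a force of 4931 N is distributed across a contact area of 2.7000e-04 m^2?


P = F / A
P = 4931 / 2.7000e-04
P = 1.8263e+07


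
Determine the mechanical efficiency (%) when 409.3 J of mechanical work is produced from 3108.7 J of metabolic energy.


eta = (W_mech / E_meta) * 100
eta = (409.3 / 3108.7) * 100
ratio = 0.1317
eta = 13.1663


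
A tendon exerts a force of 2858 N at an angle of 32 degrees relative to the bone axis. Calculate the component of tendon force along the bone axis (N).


F_eff = F_tendon * cos(theta)
theta = 32 deg = 0.5585 rad
cos(theta) = 0.8480
F_eff = 2858 * 0.8480
F_eff = 2423.7215


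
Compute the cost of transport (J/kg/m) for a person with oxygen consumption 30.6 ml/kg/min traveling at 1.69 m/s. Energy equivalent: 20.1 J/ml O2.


Power per kg = VO2 * 20.1 / 60
Power per kg = 30.6 * 20.1 / 60 = 10.2510 W/kg
Cost = power_per_kg / speed
Cost = 10.2510 / 1.69
Cost = 6.0657


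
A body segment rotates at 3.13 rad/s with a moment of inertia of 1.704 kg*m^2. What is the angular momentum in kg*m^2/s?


L = I * omega
L = 1.704 * 3.13
L = 5.3335


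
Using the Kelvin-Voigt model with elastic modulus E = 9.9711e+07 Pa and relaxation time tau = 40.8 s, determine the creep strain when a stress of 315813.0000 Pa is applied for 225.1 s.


epsilon(t) = (sigma/E) * (1 - exp(-t/tau))
sigma/E = 315813.0000 / 9.9711e+07 = 0.0032
exp(-t/tau) = exp(-225.1 / 40.8) = 0.0040
epsilon = 0.0032 * (1 - 0.0040)
epsilon = 0.0032


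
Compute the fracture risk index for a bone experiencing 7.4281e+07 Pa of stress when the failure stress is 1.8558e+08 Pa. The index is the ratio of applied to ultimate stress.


FRI = applied / ultimate
FRI = 7.4281e+07 / 1.8558e+08
FRI = 0.4003


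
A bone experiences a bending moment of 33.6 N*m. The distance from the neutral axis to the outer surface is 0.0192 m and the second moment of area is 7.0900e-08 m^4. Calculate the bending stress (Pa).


sigma = M * c / I
sigma = 33.6 * 0.0192 / 7.0900e-08
M * c = 0.6451
sigma = 9.0990e+06


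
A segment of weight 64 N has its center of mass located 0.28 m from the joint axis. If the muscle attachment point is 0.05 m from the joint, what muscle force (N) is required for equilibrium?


F_muscle = W * d_load / d_muscle
F_muscle = 64 * 0.28 / 0.05
Numerator = 17.9200
F_muscle = 358.4000


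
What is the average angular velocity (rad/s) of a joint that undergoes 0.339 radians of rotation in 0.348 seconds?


omega = delta_theta / delta_t
omega = 0.339 / 0.348
omega = 0.9741


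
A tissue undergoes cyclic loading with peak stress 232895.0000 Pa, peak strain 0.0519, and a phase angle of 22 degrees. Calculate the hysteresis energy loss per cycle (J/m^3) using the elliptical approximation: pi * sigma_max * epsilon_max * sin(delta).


E_loss = pi * sigma_max * epsilon_max * sin(delta)
delta = 22 deg = 0.3840 rad
sin(delta) = 0.3746
E_loss = pi * 232895.0000 * 0.0519 * 0.3746
E_loss = 14225.0176


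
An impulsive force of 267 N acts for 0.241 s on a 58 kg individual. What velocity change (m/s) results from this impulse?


J = F * dt = 267 * 0.241 = 64.3470 N*s
delta_v = J / m
delta_v = 64.3470 / 58
delta_v = 1.1094


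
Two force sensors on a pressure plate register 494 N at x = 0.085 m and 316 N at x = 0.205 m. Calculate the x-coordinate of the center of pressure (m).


COP_x = (F1*x1 + F2*x2) / (F1 + F2)
COP_x = (494*0.085 + 316*0.205) / (494 + 316)
Numerator = 106.7700
Denominator = 810
COP_x = 0.1318


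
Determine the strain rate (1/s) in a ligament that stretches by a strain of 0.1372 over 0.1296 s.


strain_rate = delta_strain / delta_t
strain_rate = 0.1372 / 0.1296
strain_rate = 1.0586


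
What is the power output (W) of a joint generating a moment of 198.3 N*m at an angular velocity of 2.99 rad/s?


P = M * omega
P = 198.3 * 2.99
P = 592.9170


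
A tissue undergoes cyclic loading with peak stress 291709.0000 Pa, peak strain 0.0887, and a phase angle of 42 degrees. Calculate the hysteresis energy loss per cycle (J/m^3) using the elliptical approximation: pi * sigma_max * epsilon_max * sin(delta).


E_loss = pi * sigma_max * epsilon_max * sin(delta)
delta = 42 deg = 0.7330 rad
sin(delta) = 0.6691
E_loss = pi * 291709.0000 * 0.0887 * 0.6691
E_loss = 54391.8983


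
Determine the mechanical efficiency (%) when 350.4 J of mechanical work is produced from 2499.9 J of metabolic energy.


eta = (W_mech / E_meta) * 100
eta = (350.4 / 2499.9) * 100
ratio = 0.1402
eta = 14.0166


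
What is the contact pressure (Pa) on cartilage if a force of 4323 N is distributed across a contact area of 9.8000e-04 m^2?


P = F / A
P = 4323 / 9.8000e-04
P = 4.4112e+06


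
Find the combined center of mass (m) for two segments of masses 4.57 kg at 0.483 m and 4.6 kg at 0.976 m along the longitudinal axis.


COM = (m1*x1 + m2*x2) / (m1 + m2)
COM = (4.57*0.483 + 4.6*0.976) / (4.57 + 4.6)
Numerator = 6.6969
Denominator = 9.1700
COM = 0.7303


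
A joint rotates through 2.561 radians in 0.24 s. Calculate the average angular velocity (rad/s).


omega = delta_theta / delta_t
omega = 2.561 / 0.24
omega = 10.6708


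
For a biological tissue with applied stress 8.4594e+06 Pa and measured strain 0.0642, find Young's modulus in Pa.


E = stress / strain
E = 8.4594e+06 / 0.0642
E = 1.3177e+08


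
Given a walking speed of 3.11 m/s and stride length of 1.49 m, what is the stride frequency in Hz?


f = v / stride_length
f = 3.11 / 1.49
f = 2.0872


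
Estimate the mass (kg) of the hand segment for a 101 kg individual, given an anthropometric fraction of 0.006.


m_segment = body_mass * fraction
m_segment = 101 * 0.006
m_segment = 0.6060


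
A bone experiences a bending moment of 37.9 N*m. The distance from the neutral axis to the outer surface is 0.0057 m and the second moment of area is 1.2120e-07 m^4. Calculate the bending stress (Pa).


sigma = M * c / I
sigma = 37.9 * 0.0057 / 1.2120e-07
M * c = 0.2160
sigma = 1.7824e+06


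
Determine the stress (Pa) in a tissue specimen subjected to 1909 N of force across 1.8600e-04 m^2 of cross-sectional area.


stress = F / A
stress = 1909 / 1.8600e-04
stress = 1.0263e+07


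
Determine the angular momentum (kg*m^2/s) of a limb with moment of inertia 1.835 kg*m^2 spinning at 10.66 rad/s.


L = I * omega
L = 1.835 * 10.66
L = 19.5611


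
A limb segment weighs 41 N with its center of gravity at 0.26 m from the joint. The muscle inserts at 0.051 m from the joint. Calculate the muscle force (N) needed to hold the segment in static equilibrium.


F_muscle = W * d_load / d_muscle
F_muscle = 41 * 0.26 / 0.051
Numerator = 10.6600
F_muscle = 209.0196


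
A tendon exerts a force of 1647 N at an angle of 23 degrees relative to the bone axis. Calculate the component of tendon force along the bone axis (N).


F_eff = F_tendon * cos(theta)
theta = 23 deg = 0.4014 rad
cos(theta) = 0.9205
F_eff = 1647 * 0.9205
F_eff = 1516.0715


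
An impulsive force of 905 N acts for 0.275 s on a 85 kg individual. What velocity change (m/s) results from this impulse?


J = F * dt = 905 * 0.275 = 248.8750 N*s
delta_v = J / m
delta_v = 248.8750 / 85
delta_v = 2.9279


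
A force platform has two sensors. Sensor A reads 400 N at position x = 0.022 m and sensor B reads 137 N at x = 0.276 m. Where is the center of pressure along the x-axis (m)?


COP_x = (F1*x1 + F2*x2) / (F1 + F2)
COP_x = (400*0.022 + 137*0.276) / (400 + 137)
Numerator = 46.6120
Denominator = 537
COP_x = 0.0868


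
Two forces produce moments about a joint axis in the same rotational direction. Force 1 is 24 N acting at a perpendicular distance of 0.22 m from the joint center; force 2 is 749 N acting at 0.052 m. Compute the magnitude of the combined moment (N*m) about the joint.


M = F1 * d1 + F2 * d2
M = 24 * 0.22 + 749 * 0.052
M = 5.2800 + 38.9480
M = 44.2280


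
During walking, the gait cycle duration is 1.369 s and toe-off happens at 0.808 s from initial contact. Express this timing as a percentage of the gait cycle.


pct = (event_time / cycle_time) * 100
pct = (0.808 / 1.369) * 100
ratio = 0.5902
pct = 59.0212


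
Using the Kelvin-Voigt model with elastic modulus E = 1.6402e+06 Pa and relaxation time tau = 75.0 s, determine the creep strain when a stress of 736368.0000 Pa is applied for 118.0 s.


epsilon(t) = (sigma/E) * (1 - exp(-t/tau))
sigma/E = 736368.0000 / 1.6402e+06 = 0.4490
exp(-t/tau) = exp(-118.0 / 75.0) = 0.2074
epsilon = 0.4490 * (1 - 0.2074)
epsilon = 0.3559


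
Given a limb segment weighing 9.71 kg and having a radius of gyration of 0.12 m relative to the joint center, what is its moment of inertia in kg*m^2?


I = m * k^2
I = 9.71 * 0.12^2
k^2 = 0.0144
I = 0.1398


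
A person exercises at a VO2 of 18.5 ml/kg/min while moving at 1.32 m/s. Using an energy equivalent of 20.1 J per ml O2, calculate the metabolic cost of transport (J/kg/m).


Power per kg = VO2 * 20.1 / 60
Power per kg = 18.5 * 20.1 / 60 = 6.1975 W/kg
Cost = power_per_kg / speed
Cost = 6.1975 / 1.32
Cost = 4.6951


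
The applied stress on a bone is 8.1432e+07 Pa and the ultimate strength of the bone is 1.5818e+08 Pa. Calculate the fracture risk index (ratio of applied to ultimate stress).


FRI = applied / ultimate
FRI = 8.1432e+07 / 1.5818e+08
FRI = 0.5148


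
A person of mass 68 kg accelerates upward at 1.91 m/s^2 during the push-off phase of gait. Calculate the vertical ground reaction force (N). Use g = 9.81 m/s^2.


GRF = m * (g + a)
GRF = 68 * (9.81 + 1.91)
GRF = 68 * 11.7200
GRF = 796.9600


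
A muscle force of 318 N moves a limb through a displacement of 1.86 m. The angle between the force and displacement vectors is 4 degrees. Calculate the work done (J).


W = F * d * cos(theta)
theta = 4 deg = 0.0698 rad
cos(theta) = 0.9976
W = 318 * 1.86 * 0.9976
W = 590.0392


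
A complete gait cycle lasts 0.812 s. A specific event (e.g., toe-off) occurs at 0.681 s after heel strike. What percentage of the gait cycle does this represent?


pct = (event_time / cycle_time) * 100
pct = (0.681 / 0.812) * 100
ratio = 0.8387
pct = 83.8670


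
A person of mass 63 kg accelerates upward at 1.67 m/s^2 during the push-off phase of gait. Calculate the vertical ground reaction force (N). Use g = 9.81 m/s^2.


GRF = m * (g + a)
GRF = 63 * (9.81 + 1.67)
GRF = 63 * 11.4800
GRF = 723.2400


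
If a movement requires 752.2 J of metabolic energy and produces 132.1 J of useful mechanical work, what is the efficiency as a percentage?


eta = (W_mech / E_meta) * 100
eta = (132.1 / 752.2) * 100
ratio = 0.1756
eta = 17.5618


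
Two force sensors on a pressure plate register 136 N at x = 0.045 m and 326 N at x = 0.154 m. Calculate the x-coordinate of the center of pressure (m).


COP_x = (F1*x1 + F2*x2) / (F1 + F2)
COP_x = (136*0.045 + 326*0.154) / (136 + 326)
Numerator = 56.3240
Denominator = 462
COP_x = 0.1219


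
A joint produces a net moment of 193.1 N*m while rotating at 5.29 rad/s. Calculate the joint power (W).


P = M * omega
P = 193.1 * 5.29
P = 1021.4990


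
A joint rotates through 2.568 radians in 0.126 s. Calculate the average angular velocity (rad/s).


omega = delta_theta / delta_t
omega = 2.568 / 0.126
omega = 20.3810


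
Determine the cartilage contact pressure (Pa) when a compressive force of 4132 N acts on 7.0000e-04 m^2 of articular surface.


P = F / A
P = 4132 / 7.0000e-04
P = 5.9029e+06


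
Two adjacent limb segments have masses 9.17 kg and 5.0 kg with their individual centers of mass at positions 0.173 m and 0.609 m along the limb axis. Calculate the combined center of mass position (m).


COM = (m1*x1 + m2*x2) / (m1 + m2)
COM = (9.17*0.173 + 5.0*0.609) / (9.17 + 5.0)
Numerator = 4.6314
Denominator = 14.1700
COM = 0.3268


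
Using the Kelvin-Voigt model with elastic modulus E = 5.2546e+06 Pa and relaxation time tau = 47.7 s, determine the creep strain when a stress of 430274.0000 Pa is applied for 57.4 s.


epsilon(t) = (sigma/E) * (1 - exp(-t/tau))
sigma/E = 430274.0000 / 5.2546e+06 = 0.0819
exp(-t/tau) = exp(-57.4 / 47.7) = 0.3002
epsilon = 0.0819 * (1 - 0.3002)
epsilon = 0.0573


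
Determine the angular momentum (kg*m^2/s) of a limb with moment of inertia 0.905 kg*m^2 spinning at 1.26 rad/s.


L = I * omega
L = 0.905 * 1.26
L = 1.1403


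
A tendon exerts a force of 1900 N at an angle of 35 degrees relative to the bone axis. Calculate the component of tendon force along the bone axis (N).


F_eff = F_tendon * cos(theta)
theta = 35 deg = 0.6109 rad
cos(theta) = 0.8192
F_eff = 1900 * 0.8192
F_eff = 1556.3889


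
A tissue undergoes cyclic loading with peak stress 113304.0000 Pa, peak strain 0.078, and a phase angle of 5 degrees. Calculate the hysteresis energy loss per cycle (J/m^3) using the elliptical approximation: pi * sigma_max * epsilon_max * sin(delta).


E_loss = pi * sigma_max * epsilon_max * sin(delta)
delta = 5 deg = 0.0873 rad
sin(delta) = 0.0872
E_loss = pi * 113304.0000 * 0.078 * 0.0872
E_loss = 2419.8348


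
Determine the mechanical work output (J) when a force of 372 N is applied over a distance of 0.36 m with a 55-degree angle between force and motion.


W = F * d * cos(theta)
theta = 55 deg = 0.9599 rad
cos(theta) = 0.5736
W = 372 * 0.36 * 0.5736
W = 76.8134


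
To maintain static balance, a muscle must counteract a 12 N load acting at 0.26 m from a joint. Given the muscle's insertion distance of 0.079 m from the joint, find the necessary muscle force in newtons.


F_muscle = W * d_load / d_muscle
F_muscle = 12 * 0.26 / 0.079
Numerator = 3.1200
F_muscle = 39.4937


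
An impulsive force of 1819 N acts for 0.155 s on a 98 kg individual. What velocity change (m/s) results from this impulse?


J = F * dt = 1819 * 0.155 = 281.9450 N*s
delta_v = J / m
delta_v = 281.9450 / 98
delta_v = 2.8770


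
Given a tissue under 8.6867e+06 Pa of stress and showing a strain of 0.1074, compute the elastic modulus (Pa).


E = stress / strain
E = 8.6867e+06 / 0.1074
E = 8.0882e+07


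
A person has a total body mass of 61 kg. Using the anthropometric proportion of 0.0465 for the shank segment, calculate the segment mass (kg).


m_segment = body_mass * fraction
m_segment = 61 * 0.0465
m_segment = 2.8365


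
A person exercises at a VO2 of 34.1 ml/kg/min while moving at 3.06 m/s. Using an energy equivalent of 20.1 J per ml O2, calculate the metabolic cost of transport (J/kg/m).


Power per kg = VO2 * 20.1 / 60
Power per kg = 34.1 * 20.1 / 60 = 11.4235 W/kg
Cost = power_per_kg / speed
Cost = 11.4235 / 3.06
Cost = 3.7332


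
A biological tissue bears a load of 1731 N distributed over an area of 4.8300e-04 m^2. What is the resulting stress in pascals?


stress = F / A
stress = 1731 / 4.8300e-04
stress = 3.5839e+06


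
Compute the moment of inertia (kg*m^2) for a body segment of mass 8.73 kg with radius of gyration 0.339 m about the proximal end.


I = m * k^2
I = 8.73 * 0.339^2
k^2 = 0.1149
I = 1.0033


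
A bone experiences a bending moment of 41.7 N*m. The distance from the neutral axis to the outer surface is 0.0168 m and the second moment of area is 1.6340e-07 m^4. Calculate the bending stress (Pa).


sigma = M * c / I
sigma = 41.7 * 0.0168 / 1.6340e-07
M * c = 0.7006
sigma = 4.2874e+06


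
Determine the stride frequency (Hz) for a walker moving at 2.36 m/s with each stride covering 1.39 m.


f = v / stride_length
f = 2.36 / 1.39
f = 1.6978


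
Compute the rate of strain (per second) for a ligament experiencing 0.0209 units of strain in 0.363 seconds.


strain_rate = delta_strain / delta_t
strain_rate = 0.0209 / 0.363
strain_rate = 0.0576


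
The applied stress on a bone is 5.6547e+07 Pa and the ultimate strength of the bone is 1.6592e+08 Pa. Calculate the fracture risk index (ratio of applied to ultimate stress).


FRI = applied / ultimate
FRI = 5.6547e+07 / 1.6592e+08
FRI = 0.3408


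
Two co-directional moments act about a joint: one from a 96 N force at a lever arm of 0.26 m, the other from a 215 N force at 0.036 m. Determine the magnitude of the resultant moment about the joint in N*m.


M = F1 * d1 + F2 * d2
M = 96 * 0.26 + 215 * 0.036
M = 24.9600 + 7.7400
M = 32.7000


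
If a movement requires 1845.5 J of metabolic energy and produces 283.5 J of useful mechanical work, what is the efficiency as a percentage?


eta = (W_mech / E_meta) * 100
eta = (283.5 / 1845.5) * 100
ratio = 0.1536
eta = 15.3617


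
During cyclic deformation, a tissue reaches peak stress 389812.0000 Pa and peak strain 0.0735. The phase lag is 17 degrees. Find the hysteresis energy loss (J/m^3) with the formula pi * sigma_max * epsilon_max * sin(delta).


E_loss = pi * sigma_max * epsilon_max * sin(delta)
delta = 17 deg = 0.2967 rad
sin(delta) = 0.2924
E_loss = pi * 389812.0000 * 0.0735 * 0.2924
E_loss = 26316.4774


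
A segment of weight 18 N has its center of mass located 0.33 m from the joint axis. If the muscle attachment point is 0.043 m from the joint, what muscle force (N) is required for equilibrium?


F_muscle = W * d_load / d_muscle
F_muscle = 18 * 0.33 / 0.043
Numerator = 5.9400
F_muscle = 138.1395


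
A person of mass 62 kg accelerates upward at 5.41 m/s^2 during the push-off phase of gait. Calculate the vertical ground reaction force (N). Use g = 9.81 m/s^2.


GRF = m * (g + a)
GRF = 62 * (9.81 + 5.41)
GRF = 62 * 15.2200
GRF = 943.6400


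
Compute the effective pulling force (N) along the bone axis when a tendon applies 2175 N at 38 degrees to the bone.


F_eff = F_tendon * cos(theta)
theta = 38 deg = 0.6632 rad
cos(theta) = 0.7880
F_eff = 2175 * 0.7880
F_eff = 1713.9234


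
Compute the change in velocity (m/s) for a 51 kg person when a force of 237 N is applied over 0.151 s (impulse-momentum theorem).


J = F * dt = 237 * 0.151 = 35.7870 N*s
delta_v = J / m
delta_v = 35.7870 / 51
delta_v = 0.7017


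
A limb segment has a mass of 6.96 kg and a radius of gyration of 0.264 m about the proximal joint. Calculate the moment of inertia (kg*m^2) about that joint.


I = m * k^2
I = 6.96 * 0.264^2
k^2 = 0.0697
I = 0.4851


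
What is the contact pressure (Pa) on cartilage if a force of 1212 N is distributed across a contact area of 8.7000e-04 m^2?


P = F / A
P = 1212 / 8.7000e-04
P = 1.3931e+06


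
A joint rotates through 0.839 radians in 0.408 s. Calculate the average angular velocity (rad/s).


omega = delta_theta / delta_t
omega = 0.839 / 0.408
omega = 2.0564


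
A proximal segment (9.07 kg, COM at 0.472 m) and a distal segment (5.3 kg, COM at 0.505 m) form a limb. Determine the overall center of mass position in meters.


COM = (m1*x1 + m2*x2) / (m1 + m2)
COM = (9.07*0.472 + 5.3*0.505) / (9.07 + 5.3)
Numerator = 6.9575
Denominator = 14.3700
COM = 0.4842


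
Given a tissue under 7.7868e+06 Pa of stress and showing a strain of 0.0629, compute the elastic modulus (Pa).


E = stress / strain
E = 7.7868e+06 / 0.0629
E = 1.2380e+08


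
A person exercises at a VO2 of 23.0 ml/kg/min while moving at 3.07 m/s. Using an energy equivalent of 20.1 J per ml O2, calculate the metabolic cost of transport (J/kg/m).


Power per kg = VO2 * 20.1 / 60
Power per kg = 23.0 * 20.1 / 60 = 7.7050 W/kg
Cost = power_per_kg / speed
Cost = 7.7050 / 3.07
Cost = 2.5098


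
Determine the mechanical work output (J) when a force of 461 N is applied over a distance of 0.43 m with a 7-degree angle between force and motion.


W = F * d * cos(theta)
theta = 7 deg = 0.1222 rad
cos(theta) = 0.9925
W = 461 * 0.43 * 0.9925
W = 196.7524
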